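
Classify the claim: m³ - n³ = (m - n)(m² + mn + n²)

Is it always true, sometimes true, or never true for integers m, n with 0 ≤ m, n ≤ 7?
Always true

The identity holds for every pair in the range. For instance at (m, n) = (3, 5): both sides equal -98.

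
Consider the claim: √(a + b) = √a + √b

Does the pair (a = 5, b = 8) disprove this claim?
Yes

Substituting a = 5, b = 8:
LHS = √(5 + 8) = √(13) ≈ 3.606
RHS = √5 + √8 = √(5) + 2·√(2) ≈ 5.064

Since LHS ≠ RHS, this pair disproves the claim.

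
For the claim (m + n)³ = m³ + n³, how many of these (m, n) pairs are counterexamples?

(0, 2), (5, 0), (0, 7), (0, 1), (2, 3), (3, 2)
2

Testing each pair:
(0, 2): LHS = 8, RHS = 8 → satisfies claim
(5, 0): LHS = 125, RHS = 125 → satisfies claim
(0, 7): LHS = 343, RHS = 343 → satisfies claim
(0, 1): LHS = 1, RHS = 1 → satisfies claim
(2, 3): LHS = 125, RHS = 35 → counterexample
(3, 2): LHS = 125, RHS = 35 → counterexample

That makes 2 counterexamples.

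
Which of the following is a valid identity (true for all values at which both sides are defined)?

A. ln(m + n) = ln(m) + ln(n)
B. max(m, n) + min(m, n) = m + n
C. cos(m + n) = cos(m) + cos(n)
A: fails at (3, 3) — LHS = ln(6) ≈ 1.792, RHS = 2·ln(3) ≈ 2.197.
B: holds — e.g. at (6, 7), both sides equal 13.
C: fails at (4, 5) — LHS = cos(9) ≈ -0.9111, RHS = cos(4) + cos(5) ≈ -0.37.

Answer: B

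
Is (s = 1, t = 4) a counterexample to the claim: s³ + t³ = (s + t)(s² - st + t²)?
No

Substituting s = 1, t = 4:
LHS = 1³ + 4³ = 65
RHS = (1 + 4)(1² - 1·4 + 4²) = 65

The sides agree, so this pair does not disprove the claim.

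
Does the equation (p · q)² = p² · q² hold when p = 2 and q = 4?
Substituting p = 2, q = 4:

LHS = (2 · 4)² = 64
RHS = 2² · 4² = 64

LHS = RHS, so the equation holds at this point.

Answer: Holds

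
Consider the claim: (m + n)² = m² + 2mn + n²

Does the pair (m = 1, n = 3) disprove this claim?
Substituting m = 1, n = 3:
LHS = (1 + 3)² = 16
RHS = 1² + 2·1·3 + 3² = 16

The sides agree, so this pair does not disprove the claim.

Answer: No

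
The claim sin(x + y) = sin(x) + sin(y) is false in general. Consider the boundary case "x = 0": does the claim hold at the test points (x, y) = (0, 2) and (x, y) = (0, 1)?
At (0, 2): LHS = sin(2) ≈ 0.9093, RHS = sin(2) ≈ 0.9093 → equal
At (0, 1): LHS = sin(1) ≈ 0.8415, RHS = sin(1) ≈ 0.8415 → equal

So the claim does hold at both of these boundary points, even though it is not an identity.

Answer: Yes, holds at both test points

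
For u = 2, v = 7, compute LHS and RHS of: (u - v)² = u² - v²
LHS = (2 - 7)² = 25
RHS = 2² - 7² = -45

LHS ≠ RHS, so the equation does not hold here.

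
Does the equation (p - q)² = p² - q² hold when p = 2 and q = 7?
Fails

Substituting p = 2, q = 7:

LHS = (2 - 7)² = 25
RHS = 2² - 7² = -45

LHS ≠ RHS, so the equation does not hold at this point.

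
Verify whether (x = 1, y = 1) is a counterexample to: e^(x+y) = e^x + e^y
Substituting x = 1, y = 1:
LHS = e^(1+1) = e^2 ≈ 7.389
RHS = e^1 + e^1 = 2·e ≈ 5.437

Since LHS ≠ RHS, this pair disproves the claim.

Answer: Yes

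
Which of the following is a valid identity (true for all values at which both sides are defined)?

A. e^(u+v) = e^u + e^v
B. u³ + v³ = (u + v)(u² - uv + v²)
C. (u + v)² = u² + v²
B

A: fails at (4, 4) — LHS = e^8 ≈ 2981, RHS = 2·e^4 ≈ 109.2.
B: holds — e.g. at (3, 4), both sides equal 91.
C: fails at (3, 3) — LHS = 36, RHS = 18.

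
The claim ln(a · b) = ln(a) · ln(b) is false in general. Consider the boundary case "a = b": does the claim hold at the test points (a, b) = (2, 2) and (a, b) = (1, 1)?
At (2, 2): LHS = ln(4) ≈ 1.386 ≠ RHS = ln(2)² ≈ 0.4805
At (1, 1): LHS = 0, RHS = 0 → equal

Answer: Only at (1, 1)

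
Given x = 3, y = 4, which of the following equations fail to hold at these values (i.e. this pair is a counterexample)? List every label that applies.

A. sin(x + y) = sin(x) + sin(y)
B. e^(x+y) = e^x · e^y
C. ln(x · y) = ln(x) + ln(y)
Evaluating each claim at the given values:
A. LHS = sin(7) ≈ 0.657, RHS = sin(4) + sin(3) ≈ -0.6157 → fails here (LHS ≠ RHS)
B. LHS = e^7 ≈ 1097, RHS = e^7 ≈ 1097 → holds here (LHS = RHS)
C. LHS = ln(12) ≈ 2.485, RHS = ln(3) + ln(4) ≈ 2.485 → holds here (LHS = RHS)

Answer: A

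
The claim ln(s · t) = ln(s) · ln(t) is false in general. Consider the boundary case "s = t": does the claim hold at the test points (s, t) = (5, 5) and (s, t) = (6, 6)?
At (5, 5): LHS = ln(25) ≈ 3.219 ≠ RHS = ln(5)² ≈ 2.59
At (6, 6): LHS = ln(36) ≈ 3.584 ≠ RHS = ln(6)² ≈ 3.21

Answer: No, fails at both test points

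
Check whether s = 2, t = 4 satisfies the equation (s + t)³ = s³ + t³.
Substituting s = 2, t = 4:

LHS = (2 + 4)³ = 216
RHS = 2³ + 4³ = 72

LHS ≠ RHS, so the equation does not hold at this point.

Answer: Fails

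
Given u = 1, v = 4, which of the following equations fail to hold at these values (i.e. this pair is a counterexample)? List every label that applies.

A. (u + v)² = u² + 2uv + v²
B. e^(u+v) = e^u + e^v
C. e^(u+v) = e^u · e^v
B

Evaluating each claim at the given values:
A. LHS = 25, RHS = 25 → holds here (LHS = RHS)
B. LHS = e^5 ≈ 148.4, RHS = e + e^4 ≈ 57.32 → fails here (LHS ≠ RHS)
C. LHS = e^5 ≈ 148.4, RHS = e^5 ≈ 148.4 → holds here (LHS = RHS)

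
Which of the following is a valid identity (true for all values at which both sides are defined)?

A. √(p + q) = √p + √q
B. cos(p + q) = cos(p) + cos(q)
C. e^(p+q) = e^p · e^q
A: fails at (1, 4) — LHS = √(5) ≈ 2.236, RHS = 3.
B: fails at (2, 7) — LHS = cos(9) ≈ -0.9111, RHS = cos(2) + cos(7) ≈ 0.3378.
C: holds — e.g. at (2, 7), both sides equal e^9 ≈ 8103.

Answer: C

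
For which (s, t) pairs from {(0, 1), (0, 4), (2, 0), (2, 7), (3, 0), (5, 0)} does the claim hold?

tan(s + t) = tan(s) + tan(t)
(0, 1), (0, 4), (2, 0), (3, 0), (5, 0)

Testing each pair:
(0, 1): LHS = tan(1) ≈ 1.557, RHS = tan(1) ≈ 1.557 → holds
(0, 4): LHS = tan(4) ≈ 1.158, RHS = tan(4) ≈ 1.158 → holds
(2, 0): LHS = tan(2) ≈ -2.185, RHS = tan(2) ≈ -2.185 → holds
(2, 7): LHS = tan(9) ≈ -0.4523, RHS = tan(2) + tan(7) ≈ -1.314 → fails
(3, 0): LHS = tan(3) ≈ -0.1425, RHS = tan(3) ≈ -0.1425 → holds
(5, 0): LHS = tan(5) ≈ -3.381, RHS = tan(5) ≈ -3.381 → holds

5 of 6 pairs satisfy the claim.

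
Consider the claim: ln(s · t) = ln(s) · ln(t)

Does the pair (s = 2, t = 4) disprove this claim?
Substituting s = 2, t = 4:
LHS = ln(2 · 4) = ln(8) ≈ 2.079
RHS = ln(2) · ln(4) ≈ 0.9609

Since LHS ≠ RHS, this pair disproves the claim.

Answer: Yes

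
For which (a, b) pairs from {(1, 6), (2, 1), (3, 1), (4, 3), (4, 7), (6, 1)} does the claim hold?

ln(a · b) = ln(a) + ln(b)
Testing each pair:
(1, 6): LHS = ln(6) ≈ 1.792, RHS = ln(6) ≈ 1.792 → holds
(2, 1): LHS = ln(2) ≈ 0.6931, RHS = ln(2) ≈ 0.6931 → holds
(3, 1): LHS = ln(3) ≈ 1.099, RHS = ln(3) ≈ 1.099 → holds
(4, 3): LHS = ln(12) ≈ 2.485, RHS = ln(3) + ln(4) ≈ 2.485 → holds
(4, 7): LHS = ln(28) ≈ 3.332, RHS = ln(4) + ln(7) ≈ 3.332 → holds
(6, 1): LHS = ln(6) ≈ 1.792, RHS = ln(6) ≈ 1.792 → holds

Every pair satisfies the claim.

Answer: All pairs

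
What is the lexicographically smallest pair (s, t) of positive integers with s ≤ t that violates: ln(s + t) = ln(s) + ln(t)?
(s, t) = (1, 1)

Substituting (1, 1) into the claim:
LHS = ln(1 + 1) = ln(2) ≈ 0.6931
RHS = ln(1) + ln(1) = 0

Since LHS ≠ RHS, this pair disproves the claim, and no lexicographically smaller pair (s ≤ t, positive integers) does.

For instance (3, 3) is also a counterexample (LHS = ln(6) ≈ 1.792, RHS = 2·ln(3) ≈ 2.197), but it's lexicographically larger.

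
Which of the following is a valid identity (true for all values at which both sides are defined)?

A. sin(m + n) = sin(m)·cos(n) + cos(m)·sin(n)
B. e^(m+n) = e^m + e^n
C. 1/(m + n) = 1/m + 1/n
A

A: holds — e.g. at (1, 4), both sides equal sin(5) ≈ -0.9589.
B: fails at (4, 6) — LHS = e^10 ≈ 22026.5, RHS = e^4 + e^6 ≈ 458.
C: fails at (2, 5) — LHS = 1/7, RHS = 7/10.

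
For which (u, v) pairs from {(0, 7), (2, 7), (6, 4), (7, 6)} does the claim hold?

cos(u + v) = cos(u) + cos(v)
None

Testing each pair:
(0, 7): LHS = cos(7) ≈ 0.7539, RHS = cos(7) + 1 ≈ 1.754 → fails
(2, 7): LHS = cos(9) ≈ -0.9111, RHS = cos(2) + cos(7) ≈ 0.3378 → fails
(6, 4): LHS = cos(10) ≈ -0.8391, RHS = cos(4) + cos(6) ≈ 0.3065 → fails
(7, 6): LHS = cos(13) ≈ 0.9074, RHS = cos(7) + cos(6) ≈ 1.714 → fails

No pair satisfies the claim.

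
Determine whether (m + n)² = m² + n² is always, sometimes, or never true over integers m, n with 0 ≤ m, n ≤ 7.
It holds at (m, n) = (0, 1) (both sides equal 1), but fails at (m, n) = (7, 3) (LHS = 100, RHS = 58).

Answer: Sometimes true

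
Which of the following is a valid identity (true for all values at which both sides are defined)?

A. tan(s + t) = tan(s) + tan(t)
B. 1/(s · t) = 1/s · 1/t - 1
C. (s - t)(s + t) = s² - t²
A: fails at (2, 4) — LHS = tan(6) ≈ -0.291, RHS = tan(2) + tan(4) ≈ -1.027.
B: fails at (3, 4) — LHS = 1/12, RHS = -11/12.
C: holds — e.g. at (1, 2), both sides equal -3.

Answer: C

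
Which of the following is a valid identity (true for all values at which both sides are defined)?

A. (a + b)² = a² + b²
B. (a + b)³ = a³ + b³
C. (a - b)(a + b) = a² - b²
C

A: fails at (4, 5) — LHS = 81, RHS = 41.
B: fails at (3, 3) — LHS = 216, RHS = 54.
C: holds — e.g. at (5, 8), both sides equal -39.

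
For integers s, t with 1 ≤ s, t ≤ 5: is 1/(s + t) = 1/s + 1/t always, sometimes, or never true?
Never true

The claim fails for every pair in the range. For instance at (s, t) = (2, 4): LHS = 1/6, RHS = 3/4.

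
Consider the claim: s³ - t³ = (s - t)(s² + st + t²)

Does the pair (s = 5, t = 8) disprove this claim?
Substituting s = 5, t = 8:
LHS = 5³ - 8³ = -387
RHS = (5 - 8)(5² + 5·8 + 8²) = -387

The sides agree, so this pair does not disprove the claim.

Answer: No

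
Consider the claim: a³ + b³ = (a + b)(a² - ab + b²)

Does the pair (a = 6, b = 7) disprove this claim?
Substituting a = 6, b = 7:
LHS = 6³ + 7³ = 559
RHS = (6 + 7)(6² - 6·7 + 7²) = 559

The sides agree, so this pair does not disprove the claim.

Answer: No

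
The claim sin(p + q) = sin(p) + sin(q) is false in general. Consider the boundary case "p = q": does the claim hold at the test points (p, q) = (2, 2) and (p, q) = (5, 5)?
At (2, 2): LHS = sin(4) ≈ -0.7568 ≠ RHS = 2·sin(2) ≈ 1.819
At (5, 5): LHS = sin(10) ≈ -0.544 ≠ RHS = 2·sin(5) ≈ -1.918

Answer: No, fails at both test points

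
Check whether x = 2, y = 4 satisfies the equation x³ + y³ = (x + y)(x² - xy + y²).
Substituting x = 2, y = 4:

LHS = 2³ + 4³ = 72
RHS = (2 + 4)(2² - 2·4 + 4²) = 72

LHS = RHS, so the equation holds at this point.

Answer: Holds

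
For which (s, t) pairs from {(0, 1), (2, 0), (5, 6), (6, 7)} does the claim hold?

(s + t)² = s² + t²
(0, 1), (2, 0)

Testing each pair:
(0, 1): LHS = 1, RHS = 1 → holds
(2, 0): LHS = 4, RHS = 4 → holds
(5, 6): LHS = 121, RHS = 61 → fails
(6, 7): LHS = 169, RHS = 85 → fails

2 of 4 pairs satisfy the claim.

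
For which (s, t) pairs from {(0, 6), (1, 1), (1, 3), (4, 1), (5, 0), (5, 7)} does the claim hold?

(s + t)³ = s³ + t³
Testing each pair:
(0, 6): LHS = 216, RHS = 216 → holds
(1, 1): LHS = 8, RHS = 2 → fails
(1, 3): LHS = 64, RHS = 28 → fails
(4, 1): LHS = 125, RHS = 65 → fails
(5, 0): LHS = 125, RHS = 125 → holds
(5, 7): LHS = 1728, RHS = 468 → fails

2 of 6 pairs satisfy the claim.

Answer: (0, 6), (5, 0)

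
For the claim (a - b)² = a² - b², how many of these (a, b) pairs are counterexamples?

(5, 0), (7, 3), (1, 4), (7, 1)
3

Testing each pair:
(5, 0): LHS = 25, RHS = 25 → satisfies claim
(7, 3): LHS = 16, RHS = 40 → counterexample
(1, 4): LHS = 9, RHS = -15 → counterexample
(7, 1): LHS = 36, RHS = 48 → counterexample

That makes 3 counterexamples.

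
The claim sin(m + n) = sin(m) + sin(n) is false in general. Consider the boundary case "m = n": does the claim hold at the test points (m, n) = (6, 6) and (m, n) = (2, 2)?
No, fails at both test points

At (6, 6): LHS = sin(12) ≈ -0.5366 ≠ RHS = 2·sin(6) ≈ -0.5588
At (2, 2): LHS = sin(4) ≈ -0.7568 ≠ RHS = 2·sin(2) ≈ 1.819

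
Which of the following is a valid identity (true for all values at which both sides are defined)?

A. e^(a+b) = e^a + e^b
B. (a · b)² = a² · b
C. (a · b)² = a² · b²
A: fails at (5, 8) — LHS = e^13 ≈ 442413.4, RHS = e^5 + e^8 ≈ 3129.
B: fails at (2, 7) — LHS = 196, RHS = 28.
C: holds — e.g. at (1, 1), both sides equal 1.

Answer: C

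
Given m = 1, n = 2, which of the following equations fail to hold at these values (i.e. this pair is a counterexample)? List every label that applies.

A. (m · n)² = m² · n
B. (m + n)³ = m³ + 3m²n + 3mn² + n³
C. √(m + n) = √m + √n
A, C

Evaluating each claim at the given values:
A. LHS = 4, RHS = 2 → fails here (LHS ≠ RHS)
B. LHS = 27, RHS = 27 → holds here (LHS = RHS)
C. LHS = √(3) ≈ 1.732, RHS = 1 + √(2) ≈ 2.414 → fails here (LHS ≠ RHS)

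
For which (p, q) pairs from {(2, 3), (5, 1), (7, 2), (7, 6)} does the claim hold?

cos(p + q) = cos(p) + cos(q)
None

Testing each pair:
(2, 3): LHS = cos(5) ≈ 0.2837, RHS = cos(3) + cos(2) ≈ -1.406 → fails
(5, 1): LHS = cos(6) ≈ 0.9602, RHS = cos(5) + cos(1) ≈ 0.824 → fails
(7, 2): LHS = cos(9) ≈ -0.9111, RHS = cos(2) + cos(7) ≈ 0.3378 → fails
(7, 6): LHS = cos(13) ≈ 0.9074, RHS = cos(7) + cos(6) ≈ 1.714 → fails

No pair satisfies the claim.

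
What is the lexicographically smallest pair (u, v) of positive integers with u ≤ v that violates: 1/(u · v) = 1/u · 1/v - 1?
Substituting (1, 1) into the claim:
LHS = 1/(1 · 1) = 1
RHS = 1/1 · 1/1 - 1 = 0

Since LHS ≠ RHS, this pair disproves the claim, and no lexicographically smaller pair (u ≤ v, positive integers) does.

For instance (7, 7) is also a counterexample (LHS = 1/49, RHS = -48/49), but it's lexicographically larger.

Answer: (u, v) = (1, 1)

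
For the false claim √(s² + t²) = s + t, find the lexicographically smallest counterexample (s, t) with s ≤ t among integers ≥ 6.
(s, t) = (6, 6)

Substituting (6, 6) into the claim:
LHS = √(6² + 6²) = 6·√(2) ≈ 8.485
RHS = 6 + 6 = 12

Since LHS ≠ RHS, this pair disproves the claim, and no lexicographically smaller pair (s ≤ t, integers ≥ 6) does.

For instance (11, 13) is also a counterexample (LHS = √(290) ≈ 17.03, RHS = 24), but it's lexicographically larger.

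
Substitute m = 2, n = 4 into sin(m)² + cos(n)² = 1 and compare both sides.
LHS = sin(2)² + cos(4)² ≈ 1.254
RHS = 1

LHS ≠ RHS (they differ by about 0.2541), so the equation does not hold here.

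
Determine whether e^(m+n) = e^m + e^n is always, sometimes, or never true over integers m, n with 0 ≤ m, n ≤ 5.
Never true

The claim fails for every pair in the range. For instance at (m, n) = (3, 4): LHS = e^7 ≈ 1097, RHS = e^3 + e^4 ≈ 74.68.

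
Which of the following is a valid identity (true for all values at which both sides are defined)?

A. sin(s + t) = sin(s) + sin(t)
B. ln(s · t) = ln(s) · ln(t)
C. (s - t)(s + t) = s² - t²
A: fails at (2, 2) — LHS = sin(4) ≈ -0.7568, RHS = 2·sin(2) ≈ 1.819.
B: fails at (1, 4) — LHS = ln(4) ≈ 1.386, RHS = 0.
C: holds — e.g. at (2, 2), both sides equal 0.

Answer: C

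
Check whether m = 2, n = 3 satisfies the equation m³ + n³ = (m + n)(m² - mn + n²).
Substituting m = 2, n = 3:

LHS = 2³ + 3³ = 35
RHS = (2 + 3)(2² - 2·3 + 3²) = 35

LHS = RHS, so the equation holds at this point.

Answer: Holds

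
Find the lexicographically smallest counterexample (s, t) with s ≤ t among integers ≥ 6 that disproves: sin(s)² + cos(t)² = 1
(s, t) = (6, 7)

At (6, 6): both sides equal 1, so it holds there.

Substituting (6, 7) into the claim:
LHS = sin(6)² + cos(7)² ≈ 0.6464
RHS = 1

Since LHS ≠ RHS, this pair disproves the claim, and no lexicographically smaller pair (s ≤ t, integers ≥ 6) does.

For instance (11, 13) is also a counterexample (LHS = cos(13)² + sin(11)² ≈ 1.823, RHS = 1), but it's lexicographically larger.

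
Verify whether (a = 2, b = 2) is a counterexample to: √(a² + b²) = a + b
Substituting a = 2, b = 2:
LHS = √(2² + 2²) = 2·√(2) ≈ 2.828
RHS = 2 + 2 = 4

Since LHS ≠ RHS, this pair disproves the claim.

Answer: Yes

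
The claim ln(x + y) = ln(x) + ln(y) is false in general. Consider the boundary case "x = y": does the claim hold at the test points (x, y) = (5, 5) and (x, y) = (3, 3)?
At (5, 5): LHS = ln(10) ≈ 2.303 ≠ RHS = 2·ln(5) ≈ 3.219
At (3, 3): LHS = ln(6) ≈ 1.792 ≠ RHS = 2·ln(3) ≈ 2.197

Answer: No, fails at both test points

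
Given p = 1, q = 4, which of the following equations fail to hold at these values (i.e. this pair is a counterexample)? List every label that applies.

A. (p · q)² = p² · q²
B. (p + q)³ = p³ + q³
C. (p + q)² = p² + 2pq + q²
Evaluating each claim at the given values:
A. LHS = 16, RHS = 16 → holds here (LHS = RHS)
B. LHS = 125, RHS = 65 → fails here (LHS ≠ RHS)
C. LHS = 25, RHS = 25 → holds here (LHS = RHS)

Answer: B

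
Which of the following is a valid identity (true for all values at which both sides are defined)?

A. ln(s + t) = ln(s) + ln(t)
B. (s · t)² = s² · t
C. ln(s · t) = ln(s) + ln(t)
C

A: fails at (1, 4) — LHS = ln(5) ≈ 1.609, RHS = ln(4) ≈ 1.386.
B: fails at (2, 7) — LHS = 196, RHS = 28.
C: holds — e.g. at (1, 5), both sides equal ln(5) ≈ 1.609.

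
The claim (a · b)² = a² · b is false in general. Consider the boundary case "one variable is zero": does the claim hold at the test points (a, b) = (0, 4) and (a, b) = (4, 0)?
At (0, 4): LHS = 0, RHS = 0 → equal
At (4, 0): LHS = 0, RHS = 0 → equal

So the claim does hold at both of these boundary points, even though it is not an identity.

Answer: Yes, holds at both test points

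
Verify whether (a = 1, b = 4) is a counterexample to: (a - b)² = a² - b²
Yes

Substituting a = 1, b = 4:
LHS = (1 - 4)² = 9
RHS = 1² - 4² = -15

Since LHS ≠ RHS, this pair disproves the claim.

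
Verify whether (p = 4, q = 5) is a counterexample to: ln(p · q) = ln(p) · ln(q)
Substituting p = 4, q = 5:
LHS = ln(4 · 5) = ln(20) ≈ 2.996
RHS = ln(4) · ln(5) ≈ 2.231

Since LHS ≠ RHS, this pair disproves the claim.

Answer: Yes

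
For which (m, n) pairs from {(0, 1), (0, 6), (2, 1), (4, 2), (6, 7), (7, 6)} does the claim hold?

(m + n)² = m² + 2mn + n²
All pairs

Testing each pair:
(0, 1): LHS = 1, RHS = 1 → holds
(0, 6): LHS = 36, RHS = 36 → holds
(2, 1): LHS = 9, RHS = 9 → holds
(4, 2): LHS = 36, RHS = 36 → holds
(6, 7): LHS = 169, RHS = 169 → holds
(7, 6): LHS = 169, RHS = 169 → holds

Every pair satisfies the claim.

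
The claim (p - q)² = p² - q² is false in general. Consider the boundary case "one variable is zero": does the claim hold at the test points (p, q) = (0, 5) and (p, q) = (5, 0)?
Only at (5, 0)

At (0, 5): LHS = 25 ≠ RHS = -25
At (5, 0): LHS = 25, RHS = 25 → equal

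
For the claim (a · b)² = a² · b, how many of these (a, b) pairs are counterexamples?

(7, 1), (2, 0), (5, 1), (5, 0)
Testing each pair:
(7, 1): LHS = 49, RHS = 49 → satisfies claim
(2, 0): LHS = 0, RHS = 0 → satisfies claim
(5, 1): LHS = 25, RHS = 25 → satisfies claim
(5, 0): LHS = 0, RHS = 0 → satisfies claim

That makes 0 counterexamples.

Answer: 0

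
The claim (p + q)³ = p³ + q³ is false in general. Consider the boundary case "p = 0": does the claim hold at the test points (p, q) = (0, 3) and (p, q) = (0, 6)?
Yes, holds at both test points

At (0, 3): LHS = 27, RHS = 27 → equal
At (0, 6): LHS = 216, RHS = 216 → equal

So the claim does hold at both of these boundary points, even though it is not an identity.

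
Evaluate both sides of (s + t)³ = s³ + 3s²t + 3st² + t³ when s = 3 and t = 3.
LHS = (3 + 3)³ = 216
RHS = 3³ + 3·3²·3 + 3·3·3² + 3³ = 216

LHS = RHS: the two sides agree.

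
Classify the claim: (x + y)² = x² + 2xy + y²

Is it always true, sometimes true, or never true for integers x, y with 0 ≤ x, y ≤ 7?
Always true

The identity holds for every pair in the range. For instance at (x, y) = (0, 7): both sides equal 49.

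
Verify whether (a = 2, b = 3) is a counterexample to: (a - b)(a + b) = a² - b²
No

Substituting a = 2, b = 3:
LHS = (2 - 3)(2 + 3) = -5
RHS = 2² - 3² = -5

The sides agree, so this pair does not disprove the claim.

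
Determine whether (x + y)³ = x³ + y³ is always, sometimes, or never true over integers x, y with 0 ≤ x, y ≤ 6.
It holds at (x, y) = (0, 5) (both sides equal 125), but fails at (x, y) = (4, 4) (LHS = 512, RHS = 128).

Answer: Sometimes true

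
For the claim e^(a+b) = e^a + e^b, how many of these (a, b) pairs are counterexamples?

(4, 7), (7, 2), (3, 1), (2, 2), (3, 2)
Testing each pair:
(4, 7): LHS = e^11 ≈ 59874.1, RHS = e^4 + e^7 ≈ 1151 → counterexample
(7, 2): LHS = e^9 ≈ 8103, RHS = e^2 + e^7 ≈ 1104 → counterexample
(3, 1): LHS = e^4 ≈ 54.6, RHS = e + e^3 ≈ 22.8 → counterexample
(2, 2): LHS = e^4 ≈ 54.6, RHS = 2·e^2 ≈ 14.78 → counterexample
(3, 2): LHS = e^5 ≈ 148.4, RHS = e^2 + e^3 ≈ 27.47 → counterexample

That makes 5 counterexamples.

Answer: 5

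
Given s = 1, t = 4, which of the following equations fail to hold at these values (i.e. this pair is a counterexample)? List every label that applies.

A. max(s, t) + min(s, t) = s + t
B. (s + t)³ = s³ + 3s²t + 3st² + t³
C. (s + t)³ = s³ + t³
Evaluating each claim at the given values:
A. LHS = 5, RHS = 5 → holds here (LHS = RHS)
B. LHS = 125, RHS = 125 → holds here (LHS = RHS)
C. LHS = 125, RHS = 65 → fails here (LHS ≠ RHS)

Answer: C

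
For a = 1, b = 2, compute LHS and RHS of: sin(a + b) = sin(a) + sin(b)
LHS = sin(1 + 2) = sin(3) ≈ 0.1411
RHS = sin(1) + sin(2) ≈ 1.751

LHS ≠ RHS (they differ by about 1.61), so the equation does not hold here.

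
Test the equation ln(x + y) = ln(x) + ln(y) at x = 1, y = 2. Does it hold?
Fails

Substituting x = 1, y = 2:

LHS = ln(1 + 2) = ln(3) ≈ 1.099
RHS = ln(1) + ln(2) = ln(2) ≈ 0.6931

LHS ≠ RHS, so the equation does not hold at this point.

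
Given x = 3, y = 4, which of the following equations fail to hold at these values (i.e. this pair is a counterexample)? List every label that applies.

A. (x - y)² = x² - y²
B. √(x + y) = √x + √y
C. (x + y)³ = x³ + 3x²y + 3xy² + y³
Evaluating each claim at the given values:
A. LHS = 1, RHS = -7 → fails here (LHS ≠ RHS)
B. LHS = √(7) ≈ 2.646, RHS = √(3) + 2 ≈ 3.732 → fails here (LHS ≠ RHS)
C. LHS = 343, RHS = 343 → holds here (LHS = RHS)

Answer: A, B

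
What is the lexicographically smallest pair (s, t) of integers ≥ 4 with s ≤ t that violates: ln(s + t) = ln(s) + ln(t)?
Substituting (4, 4) into the claim:
LHS = ln(4 + 4) = ln(8) ≈ 2.079
RHS = ln(4) + ln(4) = 2·ln(4) ≈ 2.773

Since LHS ≠ RHS, this pair disproves the claim, and no lexicographically smaller pair (s ≤ t, integers ≥ 4) does.

For instance (4, 9) is also a counterexample (LHS = ln(13) ≈ 2.565, RHS = ln(4) + ln(9) ≈ 3.584), but it's lexicographically larger.

Answer: (s, t) = (4, 4)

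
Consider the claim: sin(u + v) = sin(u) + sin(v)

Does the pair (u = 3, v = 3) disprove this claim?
Yes

Substituting u = 3, v = 3:
LHS = sin(3 + 3) = sin(6) ≈ -0.2794
RHS = sin(3) + sin(3) = 2·sin(3) ≈ 0.2822

Since LHS ≠ RHS, this pair disproves the claim.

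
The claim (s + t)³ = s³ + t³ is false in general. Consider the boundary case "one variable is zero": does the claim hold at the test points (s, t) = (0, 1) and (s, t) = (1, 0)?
At (0, 1): LHS = 1, RHS = 1 → equal
At (1, 0): LHS = 1, RHS = 1 → equal

So the claim does hold at both of these boundary points, even though it is not an identity.

Answer: Yes, holds at both test points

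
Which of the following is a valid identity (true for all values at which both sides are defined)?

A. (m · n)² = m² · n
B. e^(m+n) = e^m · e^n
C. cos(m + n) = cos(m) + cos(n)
B

A: fails at (3, 7) — LHS = 441, RHS = 63.
B: holds — e.g. at (3, 3), both sides equal e^6 ≈ 403.4.
C: fails at (2, 3) — LHS = cos(5) ≈ 0.2837, RHS = cos(3) + cos(2) ≈ -1.406.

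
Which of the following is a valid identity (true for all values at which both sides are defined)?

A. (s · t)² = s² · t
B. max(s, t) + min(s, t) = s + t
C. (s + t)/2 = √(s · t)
B

A: fails at (1, 4) — LHS = 16, RHS = 4.
B: holds — e.g. at (6, 7), both sides equal 13.
C: fails at (1, 5) — LHS = 3, RHS = √(5) ≈ 2.236.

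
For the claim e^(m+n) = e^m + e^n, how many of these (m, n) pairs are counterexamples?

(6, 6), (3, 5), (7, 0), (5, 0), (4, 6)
Testing each pair:
(6, 6): LHS = e^12 ≈ 162754.8, RHS = 2·e^6 ≈ 806.9 → counterexample
(3, 5): LHS = e^8 ≈ 2981, RHS = e^3 + e^5 ≈ 168.5 → counterexample
(7, 0): LHS = e^7 ≈ 1097, RHS = 1 + e^7 ≈ 1098 → counterexample
(5, 0): LHS = e^5 ≈ 148.4, RHS = 1 + e^5 ≈ 149.4 → counterexample
(4, 6): LHS = e^10 ≈ 22026.5, RHS = e^4 + e^6 ≈ 458 → counterexample

That makes 5 counterexamples.

Answer: 5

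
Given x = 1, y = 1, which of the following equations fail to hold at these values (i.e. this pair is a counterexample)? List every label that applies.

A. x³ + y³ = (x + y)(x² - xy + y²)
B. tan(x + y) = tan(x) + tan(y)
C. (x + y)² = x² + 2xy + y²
Evaluating each claim at the given values:
A. LHS = 2, RHS = 2 → holds here (LHS = RHS)
B. LHS = tan(2) ≈ -2.185, RHS = 2·tan(1) ≈ 3.115 → fails here (LHS ≠ RHS)
C. LHS = 4, RHS = 4 → holds here (LHS = RHS)

Answer: B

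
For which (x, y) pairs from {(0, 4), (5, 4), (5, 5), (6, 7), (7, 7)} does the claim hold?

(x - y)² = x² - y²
Testing each pair:
(0, 4): LHS = 16, RHS = -16 → fails
(5, 4): LHS = 1, RHS = 9 → fails
(5, 5): LHS = 0, RHS = 0 → holds
(6, 7): LHS = 1, RHS = -13 → fails
(7, 7): LHS = 0, RHS = 0 → holds

2 of 5 pairs satisfy the claim.

Answer: (5, 5), (7, 7)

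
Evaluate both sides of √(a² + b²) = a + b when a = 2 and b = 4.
LHS = √(2² + 4²) = 2·√(5) ≈ 4.472
RHS = 2 + 4 = 6

LHS ≠ RHS (they differ by about 1.528), so the equation does not hold here.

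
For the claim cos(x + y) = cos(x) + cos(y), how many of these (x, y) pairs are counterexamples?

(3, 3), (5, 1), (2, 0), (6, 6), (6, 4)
5

Testing each pair:
(3, 3): LHS = cos(6) ≈ 0.9602, RHS = 2·cos(3) ≈ -1.98 → counterexample
(5, 1): LHS = cos(6) ≈ 0.9602, RHS = cos(5) + cos(1) ≈ 0.824 → counterexample
(2, 0): LHS = cos(2) ≈ -0.4161, RHS = cos(2) + 1 ≈ 0.5839 → counterexample
(6, 6): LHS = cos(12) ≈ 0.8439, RHS = 2·cos(6) ≈ 1.92 → counterexample
(6, 4): LHS = cos(10) ≈ -0.8391, RHS = cos(4) + cos(6) ≈ 0.3065 → counterexample

That makes 5 counterexamples.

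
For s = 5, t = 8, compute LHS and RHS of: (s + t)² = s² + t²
LHS = (5 + 8)² = 169
RHS = 5² + 8² = 89

LHS ≠ RHS, so the equation does not hold here.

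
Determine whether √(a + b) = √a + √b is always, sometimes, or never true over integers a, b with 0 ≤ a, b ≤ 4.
It holds at (a, b) = (0, 2) (both sides equal √(2) ≈ 1.414), but fails at (a, b) = (2, 1) (LHS = √(3) ≈ 1.732, RHS = 1 + √(2) ≈ 2.414).

Answer: Sometimes true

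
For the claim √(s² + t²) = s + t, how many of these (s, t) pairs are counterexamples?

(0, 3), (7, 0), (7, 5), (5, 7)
Testing each pair:
(0, 3): LHS = 3, RHS = 3 → satisfies claim
(7, 0): LHS = 7, RHS = 7 → satisfies claim
(7, 5): LHS = √(74) ≈ 8.602, RHS = 12 → counterexample
(5, 7): LHS = √(74) ≈ 8.602, RHS = 12 → counterexample

That makes 2 counterexamples.

Answer: 2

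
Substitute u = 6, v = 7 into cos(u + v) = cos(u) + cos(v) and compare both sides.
LHS = cos(6 + 7) = cos(13) ≈ 0.9074
RHS = cos(6) + cos(7) ≈ 1.714

LHS ≠ RHS (they differ by about 0.8066), so the equation does not hold here.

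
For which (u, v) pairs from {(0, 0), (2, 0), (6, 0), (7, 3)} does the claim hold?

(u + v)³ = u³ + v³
(0, 0), (2, 0), (6, 0)

Testing each pair:
(0, 0): LHS = 0, RHS = 0 → holds
(2, 0): LHS = 8, RHS = 8 → holds
(6, 0): LHS = 216, RHS = 216 → holds
(7, 3): LHS = 1000, RHS = 370 → fails

3 of 4 pairs satisfy the claim.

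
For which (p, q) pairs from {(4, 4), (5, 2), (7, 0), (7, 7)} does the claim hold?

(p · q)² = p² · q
(7, 0)

Testing each pair:
(4, 4): LHS = 256, RHS = 64 → fails
(5, 2): LHS = 100, RHS = 50 → fails
(7, 0): LHS = 0, RHS = 0 → holds
(7, 7): LHS = 2401, RHS = 343 → fails

1 of 4 pairs satisfies the claim.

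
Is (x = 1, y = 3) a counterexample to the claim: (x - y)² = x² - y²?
Yes

Substituting x = 1, y = 3:
LHS = (1 - 3)² = 4
RHS = 1² - 3² = -8

Since LHS ≠ RHS, this pair disproves the claim.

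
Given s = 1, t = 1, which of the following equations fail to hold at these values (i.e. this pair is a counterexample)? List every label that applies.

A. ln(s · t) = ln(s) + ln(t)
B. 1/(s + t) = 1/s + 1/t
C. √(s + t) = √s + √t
B, C

Evaluating each claim at the given values:
A. LHS = 0, RHS = 0 → holds here (LHS = RHS)
B. LHS = 1/2, RHS = 2 → fails here (LHS ≠ RHS)
C. LHS = √(2) ≈ 1.414, RHS = 2 → fails here (LHS ≠ RHS)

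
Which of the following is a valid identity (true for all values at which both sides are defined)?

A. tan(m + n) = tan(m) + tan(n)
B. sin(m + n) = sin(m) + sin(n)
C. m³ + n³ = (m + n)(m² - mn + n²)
A: fails at (1, 4) — LHS = tan(5) ≈ -3.381, RHS = tan(4) + tan(1) ≈ 2.715.
B: fails at (1, 3) — LHS = sin(4) ≈ -0.7568, RHS = sin(3) + sin(1) ≈ 0.9826.
C: holds — e.g. at (2, 3), both sides equal 35.

Answer: C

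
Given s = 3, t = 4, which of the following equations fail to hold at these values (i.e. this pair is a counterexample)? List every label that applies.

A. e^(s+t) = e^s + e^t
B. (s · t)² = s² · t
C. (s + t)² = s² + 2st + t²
A, B

Evaluating each claim at the given values:
A. LHS = e^7 ≈ 1097, RHS = e^3 + e^4 ≈ 74.68 → fails here (LHS ≠ RHS)
B. LHS = 144, RHS = 36 → fails here (LHS ≠ RHS)
C. LHS = 49, RHS = 49 → holds here (LHS = RHS)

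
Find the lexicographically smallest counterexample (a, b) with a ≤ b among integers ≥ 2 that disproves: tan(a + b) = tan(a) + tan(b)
Substituting (2, 2) into the claim:
LHS = tan(2 + 2) = tan(4) ≈ 1.158
RHS = tan(2) + tan(2) = 2·tan(2) ≈ -4.37

Since LHS ≠ RHS, this pair disproves the claim, and no lexicographically smaller pair (a ≤ b, integers ≥ 2) does.

For instance (4, 6) is also a counterexample (LHS = tan(10) ≈ 0.6484, RHS = tan(6) + tan(4) ≈ 0.8668), but it's lexicographically larger.

Answer: (a, b) = (2, 2)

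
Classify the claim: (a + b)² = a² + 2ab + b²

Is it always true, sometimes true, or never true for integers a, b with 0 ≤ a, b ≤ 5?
The identity holds for every pair in the range. For instance at (a, b) = (5, 1): both sides equal 36.

Answer: Always true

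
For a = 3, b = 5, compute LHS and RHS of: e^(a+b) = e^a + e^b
LHS = e^(3+5) = e^8 ≈ 2981
RHS = e^3 + e^5 ≈ 168.5

LHS ≠ RHS (they differ by about 2812), so the equation does not hold here.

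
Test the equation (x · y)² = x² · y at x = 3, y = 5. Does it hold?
Fails

Substituting x = 3, y = 5:

LHS = (3 · 5)² = 225
RHS = 3² · 5 = 45

LHS ≠ RHS, so the equation does not hold at this point.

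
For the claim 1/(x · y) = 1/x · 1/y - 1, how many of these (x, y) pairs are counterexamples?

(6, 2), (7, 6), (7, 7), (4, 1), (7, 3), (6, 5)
Testing each pair:
(6, 2): LHS = 1/12, RHS = -11/12 → counterexample
(7, 6): LHS = 1/42, RHS = -41/42 → counterexample
(7, 7): LHS = 1/49, RHS = -48/49 → counterexample
(4, 1): LHS = 1/4, RHS = -3/4 → counterexample
(7, 3): LHS = 1/21, RHS = -20/21 → counterexample
(6, 5): LHS = 1/30, RHS = -29/30 → counterexample

That makes 6 counterexamples.

Answer: 6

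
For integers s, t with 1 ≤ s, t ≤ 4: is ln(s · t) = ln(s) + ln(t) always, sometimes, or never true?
The identity holds for every pair in the range. For instance at (s, t) = (1, 3): both sides equal ln(3) ≈ 1.099.

Answer: Always true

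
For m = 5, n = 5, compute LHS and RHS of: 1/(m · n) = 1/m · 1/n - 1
LHS = 1/(5 · 5) = 1/25
RHS = 1/5 · 1/5 - 1 = -24/25

LHS ≠ RHS, so the equation does not hold here.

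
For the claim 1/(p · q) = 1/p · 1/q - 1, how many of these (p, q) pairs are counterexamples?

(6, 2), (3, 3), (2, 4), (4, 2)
Testing each pair:
(6, 2): LHS = 1/12, RHS = -11/12 → counterexample
(3, 3): LHS = 1/9, RHS = -8/9 → counterexample
(2, 4): LHS = 1/8, RHS = -7/8 → counterexample
(4, 2): LHS = 1/8, RHS = -7/8 → counterexample

That makes 4 counterexamples.

Answer: 4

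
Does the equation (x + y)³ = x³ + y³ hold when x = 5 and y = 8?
Substituting x = 5, y = 8:

LHS = (5 + 8)³ = 2197
RHS = 5³ + 8³ = 637

LHS ≠ RHS, so the equation does not hold at this point.

Answer: Fails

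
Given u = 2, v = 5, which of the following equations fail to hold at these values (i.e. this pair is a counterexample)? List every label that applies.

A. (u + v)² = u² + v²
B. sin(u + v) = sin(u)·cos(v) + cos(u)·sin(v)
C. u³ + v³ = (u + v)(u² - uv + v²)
Evaluating each claim at the given values:
A. LHS = 49, RHS = 29 → fails here (LHS ≠ RHS)
B. LHS = sin(7) ≈ 0.657, RHS = sin(2)·cos(5) + sin(5)·cos(2) ≈ 0.657 → holds here (LHS = RHS)
C. LHS = 133, RHS = 133 → holds here (LHS = RHS)

Answer: A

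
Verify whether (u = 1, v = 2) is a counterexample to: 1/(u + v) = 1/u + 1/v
Yes

Substituting u = 1, v = 2:
LHS = 1/(1 + 2) = 1/3
RHS = 1/1 + 1/2 = 3/2

Since LHS ≠ RHS, this pair disproves the claim.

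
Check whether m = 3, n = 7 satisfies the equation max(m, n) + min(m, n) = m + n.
Holds

Substituting m = 3, n = 7:

LHS = max(3, 7) + min(3, 7) = 10
RHS = 3 + 7 = 10

LHS = RHS, so the equation holds at this point.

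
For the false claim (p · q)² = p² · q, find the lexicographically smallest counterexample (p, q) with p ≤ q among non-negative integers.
(p, q) = (1, 2)

At (0, 7): both sides equal 0, so it holds there.

Substituting (1, 2) into the claim:
LHS = (1 · 2)² = 4
RHS = 1² · 2 = 2

Since LHS ≠ RHS, this pair disproves the claim, and no lexicographically smaller pair (p ≤ q, non-negative integers) does.

For instance (2, 7) is also a counterexample (LHS = 196, RHS = 28), but it's lexicographically larger.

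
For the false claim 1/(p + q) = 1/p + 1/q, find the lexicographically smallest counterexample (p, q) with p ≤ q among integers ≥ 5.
Substituting (5, 5) into the claim:
LHS = 1/(5 + 5) = 1/10
RHS = 1/5 + 1/5 = 2/5

Since LHS ≠ RHS, this pair disproves the claim, and no lexicographically smaller pair (p ≤ q, integers ≥ 5) does.

For instance (8, 12) is also a counterexample (LHS = 1/20, RHS = 5/24), but it's lexicographically larger.

Answer: (p, q) = (5, 5)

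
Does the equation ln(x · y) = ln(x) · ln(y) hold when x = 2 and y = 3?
Fails

Substituting x = 2, y = 3:

LHS = ln(2 · 3) = ln(6) ≈ 1.792
RHS = ln(2) · ln(3) ≈ 0.7615

LHS ≠ RHS, so the equation does not hold at this point.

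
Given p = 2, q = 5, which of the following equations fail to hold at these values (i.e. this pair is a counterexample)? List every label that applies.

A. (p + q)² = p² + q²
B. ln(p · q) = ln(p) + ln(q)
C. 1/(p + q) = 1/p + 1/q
A, C

Evaluating each claim at the given values:
A. LHS = 49, RHS = 29 → fails here (LHS ≠ RHS)
B. LHS = ln(10) ≈ 2.303, RHS = ln(2) + ln(5) ≈ 2.303 → holds here (LHS = RHS)
C. LHS = 1/7, RHS = 7/10 → fails here (LHS ≠ RHS)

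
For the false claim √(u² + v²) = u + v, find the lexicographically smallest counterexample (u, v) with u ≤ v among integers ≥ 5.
Substituting (5, 5) into the claim:
LHS = √(5² + 5²) = 5·√(2) ≈ 7.071
RHS = 5 + 5 = 10

Since LHS ≠ RHS, this pair disproves the claim, and no lexicographically smaller pair (u ≤ v, integers ≥ 5) does.

For instance (7, 10) is also a counterexample (LHS = √(149) ≈ 12.21, RHS = 17), but it's lexicographically larger.

Answer: (u, v) = (5, 5)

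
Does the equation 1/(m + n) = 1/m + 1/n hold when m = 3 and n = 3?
Substituting m = 3, n = 3:

LHS = 1/(3 + 3) = 1/6
RHS = 1/3 + 1/3 = 2/3

LHS ≠ RHS, so the equation does not hold at this point.

Answer: Fails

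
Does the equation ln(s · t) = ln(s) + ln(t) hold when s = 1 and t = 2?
Substituting s = 1, t = 2:

LHS = ln(1 · 2) = ln(2) ≈ 0.6931
RHS = ln(1) + ln(2) = ln(2) ≈ 0.6931

LHS = RHS, so the equation holds at this point.

Answer: Holds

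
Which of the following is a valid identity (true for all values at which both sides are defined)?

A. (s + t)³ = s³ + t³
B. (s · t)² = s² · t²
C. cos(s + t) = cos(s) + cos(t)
B

A: fails at (1, 5) — LHS = 216, RHS = 126.
B: holds — e.g. at (4, 4), both sides equal 256.
C: fails at (5, 8) — LHS = cos(13) ≈ 0.9074, RHS = cos(8) + cos(5) ≈ 0.1382.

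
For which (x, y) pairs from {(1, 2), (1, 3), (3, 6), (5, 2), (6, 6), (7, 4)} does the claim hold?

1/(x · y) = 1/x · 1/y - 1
Testing each pair:
(1, 2): LHS = 1/2, RHS = -1/2 → fails
(1, 3): LHS = 1/3, RHS = -2/3 → fails
(3, 6): LHS = 1/18, RHS = -17/18 → fails
(5, 2): LHS = 1/10, RHS = -9/10 → fails
(6, 6): LHS = 1/36, RHS = -35/36 → fails
(7, 4): LHS = 1/28, RHS = -27/28 → fails

No pair satisfies the claim.

Answer: None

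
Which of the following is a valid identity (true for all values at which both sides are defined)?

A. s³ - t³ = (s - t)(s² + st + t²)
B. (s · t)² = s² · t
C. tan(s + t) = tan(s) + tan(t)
A: holds — e.g. at (5, 8), both sides equal -387.
B: fails at (2, 5) — LHS = 100, RHS = 20.
C: fails at (2, 4) — LHS = tan(6) ≈ -0.291, RHS = tan(2) + tan(4) ≈ -1.027.

Answer: A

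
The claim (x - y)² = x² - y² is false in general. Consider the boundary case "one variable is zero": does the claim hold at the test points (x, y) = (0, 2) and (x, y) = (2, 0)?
Only at (2, 0)

At (0, 2): LHS = 4 ≠ RHS = -4
At (2, 0): LHS = 4, RHS = 4 → equal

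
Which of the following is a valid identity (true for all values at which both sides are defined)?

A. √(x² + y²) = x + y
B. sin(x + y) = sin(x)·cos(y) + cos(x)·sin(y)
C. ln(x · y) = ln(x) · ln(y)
B

A: fails at (1, 3) — LHS = √(10) ≈ 3.162, RHS = 4.
B: holds — e.g. at (1, 4), both sides equal sin(5) ≈ -0.9589.
C: fails at (5, 8) — LHS = ln(40) ≈ 3.689, RHS = ln(5)·ln(8) ≈ 3.347.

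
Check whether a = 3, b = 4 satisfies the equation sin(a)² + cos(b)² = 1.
Fails

Substituting a = 3, b = 4:

LHS = sin(3)² + cos(4)² ≈ 0.4472
RHS = 1

LHS ≠ RHS, so the equation does not hold at this point.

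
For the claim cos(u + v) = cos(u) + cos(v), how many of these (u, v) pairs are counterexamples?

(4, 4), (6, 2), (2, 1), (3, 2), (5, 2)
5

Testing each pair:
(4, 4): LHS = cos(8) ≈ -0.1455, RHS = 2·cos(4) ≈ -1.307 → counterexample
(6, 2): LHS = cos(8) ≈ -0.1455, RHS = cos(2) + cos(6) ≈ 0.544 → counterexample
(2, 1): LHS = cos(3) ≈ -0.99, RHS = cos(2) + cos(1) ≈ 0.1242 → counterexample
(3, 2): LHS = cos(5) ≈ 0.2837, RHS = cos(3) + cos(2) ≈ -1.406 → counterexample
(5, 2): LHS = cos(7) ≈ 0.7539, RHS = cos(2) + cos(5) ≈ -0.1325 → counterexample

That makes 5 counterexamples.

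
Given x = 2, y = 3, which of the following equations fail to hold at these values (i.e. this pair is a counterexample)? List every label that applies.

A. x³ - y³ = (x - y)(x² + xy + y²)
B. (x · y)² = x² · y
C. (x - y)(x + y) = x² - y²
B

Evaluating each claim at the given values:
A. LHS = -19, RHS = -19 → holds here (LHS = RHS)
B. LHS = 36, RHS = 12 → fails here (LHS ≠ RHS)
C. LHS = -5, RHS = -5 → holds here (LHS = RHS)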